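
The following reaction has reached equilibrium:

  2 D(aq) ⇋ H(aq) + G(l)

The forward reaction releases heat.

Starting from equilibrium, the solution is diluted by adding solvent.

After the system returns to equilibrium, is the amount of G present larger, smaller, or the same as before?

Dilution lowers every aqueous concentration by the same factor. Δn_aq = 1 − 2 = -1, so the system shifts toward the side with more dissolved moles — to the left.
The net shift is to the left. G is a product, so its amount decreases.

decreases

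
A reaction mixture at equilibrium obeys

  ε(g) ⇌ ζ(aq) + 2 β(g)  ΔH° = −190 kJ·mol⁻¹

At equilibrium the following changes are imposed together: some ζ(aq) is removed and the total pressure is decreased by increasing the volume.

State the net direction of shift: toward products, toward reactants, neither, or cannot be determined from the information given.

right

Removing ζ (aq), a product, drives the reaction to the right.
Gas moles: reactants 1, products 2 (Δn_gas = +1). Expansion shifts the system toward the side with more moles of gas — to the right.
All effects act in the same direction — net shift to the right.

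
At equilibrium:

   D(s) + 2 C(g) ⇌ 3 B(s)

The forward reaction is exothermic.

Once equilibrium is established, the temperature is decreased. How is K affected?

K depends on temperature via the van 't Hoff relation. The forward reaction is exothermic, so lowering T increases K.

increases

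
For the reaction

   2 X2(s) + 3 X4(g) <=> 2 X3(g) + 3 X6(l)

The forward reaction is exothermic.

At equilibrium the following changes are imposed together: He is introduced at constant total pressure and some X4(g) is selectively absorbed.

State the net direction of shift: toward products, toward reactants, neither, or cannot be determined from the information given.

left

Adding inert gas at constant total pressure expands the volume and lowers every reacting partial pressure. With Δn_gas = 2 − 3 = -1, Q moves away from K toward the side with fewer gas moles, so the system shifts toward the side with more gas moles — to the left.
Removing X4 (g), a reactant, drives the reaction to the left.
All effects act in the same direction — net shift to the left.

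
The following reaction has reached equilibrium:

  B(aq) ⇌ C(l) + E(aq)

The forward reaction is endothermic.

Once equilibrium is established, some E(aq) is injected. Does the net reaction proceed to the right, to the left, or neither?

Adding E (aq), a product, drives the reaction to the left.

left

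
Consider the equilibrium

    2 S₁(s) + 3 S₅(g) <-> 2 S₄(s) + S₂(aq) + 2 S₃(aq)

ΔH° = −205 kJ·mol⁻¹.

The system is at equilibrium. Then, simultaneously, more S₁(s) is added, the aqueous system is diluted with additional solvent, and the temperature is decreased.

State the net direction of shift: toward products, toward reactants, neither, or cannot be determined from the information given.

S₁ is a pure solid; its activity is 1 regardless of amount, so Q is unaffected — no shift from this change.
Dilution lowers every aqueous concentration by the same factor. Δn_aq = 3 − 0 = +3, so the system shifts toward the side with more dissolved moles — to the right.
The forward reaction is exothermic. Lowering T favours the exothermic direction — shift to the right.
Only the nonzero effect(s) matter; the net shift is to the right.

right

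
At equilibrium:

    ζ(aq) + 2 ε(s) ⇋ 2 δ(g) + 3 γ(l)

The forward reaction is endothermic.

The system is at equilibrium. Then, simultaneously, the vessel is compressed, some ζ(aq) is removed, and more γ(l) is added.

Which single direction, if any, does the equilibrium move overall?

left

Gas moles: reactants 0, products 2 (Δn_gas = +2). Compression shifts the system toward the side with fewer moles of gas — to the left.
Removing ζ (aq), a reactant, drives the reaction to the left.
γ is a pure liquid; its activity is 1 regardless of amount, so Q is unaffected — no shift from this change.
Only the nonzero effect(s) matter; the net shift is to the left.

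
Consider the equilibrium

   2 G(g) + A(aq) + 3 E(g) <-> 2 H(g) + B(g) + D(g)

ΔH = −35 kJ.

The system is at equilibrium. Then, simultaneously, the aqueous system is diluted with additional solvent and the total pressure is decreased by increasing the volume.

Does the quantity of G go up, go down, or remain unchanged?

Dilution lowers every aqueous concentration by the same factor. Δn_aq = 0 − 1 = -1, so the system shifts toward the side with more dissolved moles — to the left.
Gas moles: reactants 5, products 4 (Δn_gas = -1). Expansion shifts the system toward the side with more moles of gas — to the left.
The net shift is to the left. G is a reactant, so its amount increases.

increases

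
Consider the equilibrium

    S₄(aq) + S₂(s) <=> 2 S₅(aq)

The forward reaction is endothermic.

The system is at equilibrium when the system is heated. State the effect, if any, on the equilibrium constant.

increases

K depends on temperature via the van 't Hoff relation. The forward reaction is endothermic, so raising T increases K.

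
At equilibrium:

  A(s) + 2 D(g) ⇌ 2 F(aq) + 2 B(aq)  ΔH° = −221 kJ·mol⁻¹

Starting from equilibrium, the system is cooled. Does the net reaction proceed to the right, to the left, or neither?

The forward reaction is exothermic. Lowering T favours the exothermic direction — shift to the right.

right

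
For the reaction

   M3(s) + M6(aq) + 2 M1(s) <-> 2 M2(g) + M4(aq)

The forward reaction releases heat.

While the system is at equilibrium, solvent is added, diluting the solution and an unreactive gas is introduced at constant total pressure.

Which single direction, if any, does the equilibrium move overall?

Dilution scales every aqueous concentration by the same factor. Δn_aq = 1 − 1 = 0, so Q is unchanged — no shift.
Adding inert gas at constant total pressure expands the volume and lowers every reacting partial pressure. With Δn_gas = 2 − 0 = +2, Q moves away from K toward the side with fewer gas moles, so the system shifts toward the side with more gas moles — to the right.
Only the nonzero effect(s) matter; the net shift is to the right.

right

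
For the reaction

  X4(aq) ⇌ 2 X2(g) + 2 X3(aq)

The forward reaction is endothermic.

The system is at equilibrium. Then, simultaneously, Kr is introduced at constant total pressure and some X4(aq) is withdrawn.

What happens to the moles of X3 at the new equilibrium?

cannot be determined

Adding inert gas at constant total pressure expands the volume and lowers every reacting partial pressure. With Δn_gas = 2 − 0 = +2, Q moves away from K toward the side with fewer gas moles, so the system shifts toward the side with more gas moles — to the right.
Removing X4 (aq), a reactant, drives the reaction to the left.
The two effects oppose each other, so the net shift — and hence the change in X3 — cannot be determined from the given information.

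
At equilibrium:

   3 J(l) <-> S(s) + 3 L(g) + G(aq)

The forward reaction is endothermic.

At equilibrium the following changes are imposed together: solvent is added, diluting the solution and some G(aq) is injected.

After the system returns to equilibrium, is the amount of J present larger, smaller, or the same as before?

Dilution lowers every aqueous concentration by the same factor. Δn_aq = 1 − 0 = +1, so the system shifts toward the side with more dissolved moles — to the right.
Adding G (aq), a product, drives the reaction to the left.
The two effects oppose each other, so the net shift — and hence the change in J — cannot be determined from the given information.

cannot be determined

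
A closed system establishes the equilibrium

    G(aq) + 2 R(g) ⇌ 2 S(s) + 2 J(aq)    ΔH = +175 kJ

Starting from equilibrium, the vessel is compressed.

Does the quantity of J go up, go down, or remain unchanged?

increases

Gas moles: reactants 2, products 0 (Δn_gas = -2). Compression shifts the system toward the side with fewer moles of gas — to the right.
The net shift is to the right. J is a product, so its amount increases.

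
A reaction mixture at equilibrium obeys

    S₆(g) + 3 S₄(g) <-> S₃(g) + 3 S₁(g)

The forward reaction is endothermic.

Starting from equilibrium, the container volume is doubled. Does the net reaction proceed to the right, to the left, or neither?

Gas moles: reactants 4, products 4. Δn_gas = 0, so a volume change leaves Q equal to K — no shift from this change.

no shift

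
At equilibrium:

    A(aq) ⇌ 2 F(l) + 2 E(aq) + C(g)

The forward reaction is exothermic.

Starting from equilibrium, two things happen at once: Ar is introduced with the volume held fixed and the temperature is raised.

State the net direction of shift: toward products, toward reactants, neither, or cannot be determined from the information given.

At constant volume, adding an inert gas leaves every reacting species' partial pressure unchanged, so Q is unchanged — no shift from this change.
The forward reaction is exothermic. Raising T favours the endothermic direction — shift to the left.
Only the nonzero effect(s) matter; the net shift is to the left.

left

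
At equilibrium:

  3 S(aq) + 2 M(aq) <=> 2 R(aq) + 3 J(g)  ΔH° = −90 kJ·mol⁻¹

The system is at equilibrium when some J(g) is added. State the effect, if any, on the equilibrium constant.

unchanged

The equilibrium constant depends only on temperature. This perturbation may move the position of equilibrium, but since T is unchanged, K itself is unchanged.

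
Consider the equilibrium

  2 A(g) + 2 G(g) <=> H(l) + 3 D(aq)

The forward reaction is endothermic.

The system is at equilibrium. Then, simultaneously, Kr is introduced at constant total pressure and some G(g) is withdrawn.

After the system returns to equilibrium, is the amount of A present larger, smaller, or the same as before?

Adding inert gas at constant total pressure expands the volume and lowers every reacting partial pressure. With Δn_gas = 0 − 4 = -4, Q moves away from K toward the side with fewer gas moles, so the system shifts toward the side with more gas moles — to the left.
Removing G (g), a reactant, drives the reaction to the left.
The net shift is to the left. A is a reactant, so its amount increases.

increases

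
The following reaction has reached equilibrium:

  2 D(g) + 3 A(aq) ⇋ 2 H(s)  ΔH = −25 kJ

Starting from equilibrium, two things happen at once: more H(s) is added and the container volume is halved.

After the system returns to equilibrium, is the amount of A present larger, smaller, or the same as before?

decreases

H is a pure solid; its activity is 1 regardless of amount, so Q is unaffected — no shift from this change.
Gas moles: reactants 2, products 0 (Δn_gas = -2). Compression shifts the system toward the side with fewer moles of gas — to the right.
The net shift is to the right. A is a reactant, so its amount decreases.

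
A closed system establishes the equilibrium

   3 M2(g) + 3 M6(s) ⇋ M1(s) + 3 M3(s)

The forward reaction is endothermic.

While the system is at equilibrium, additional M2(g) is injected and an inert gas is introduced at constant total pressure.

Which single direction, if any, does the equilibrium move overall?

Adding M2 (g), a reactant, drives the reaction to the right.
Adding inert gas at constant total pressure expands the volume and lowers every reacting partial pressure. With Δn_gas = 0 − 3 = -3, Q moves away from K toward the side with fewer gas moles, so the system shifts toward the side with more gas moles — to the left.
The individual effects push in opposite directions; without quantitative information the net direction cannot be determined.

cannot be determined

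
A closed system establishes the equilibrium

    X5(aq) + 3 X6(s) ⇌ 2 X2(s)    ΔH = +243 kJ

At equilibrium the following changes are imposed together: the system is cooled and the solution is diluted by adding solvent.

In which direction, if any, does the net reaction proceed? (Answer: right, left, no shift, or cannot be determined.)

left

The forward reaction is endothermic. Lowering T favours the exothermic direction — shift to the left.
Dilution lowers every aqueous concentration by the same factor. Δn_aq = 0 − 1 = -1, so the system shifts toward the side with more dissolved moles — to the left.
All effects act in the same direction — net shift to the left.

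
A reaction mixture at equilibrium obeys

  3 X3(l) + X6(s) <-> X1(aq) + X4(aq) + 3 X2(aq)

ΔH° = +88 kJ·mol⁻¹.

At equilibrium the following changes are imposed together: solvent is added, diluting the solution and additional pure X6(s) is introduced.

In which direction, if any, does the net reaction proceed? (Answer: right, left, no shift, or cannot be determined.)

right

Dilution lowers every aqueous concentration by the same factor. Δn_aq = 5 − 0 = +5, so the system shifts toward the side with more dissolved moles — to the right.
X6 is a pure solid; its activity is 1 regardless of amount, so Q is unaffected — no shift from this change.
Only the nonzero effect(s) matter; the net shift is to the right.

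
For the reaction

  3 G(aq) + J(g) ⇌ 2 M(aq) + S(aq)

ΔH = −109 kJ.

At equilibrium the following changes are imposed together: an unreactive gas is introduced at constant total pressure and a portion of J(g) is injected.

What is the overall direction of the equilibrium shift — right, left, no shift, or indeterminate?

Adding inert gas at constant total pressure expands the volume and lowers every reacting partial pressure. With Δn_gas = 0 − 1 = -1, Q moves away from K toward the side with fewer gas moles, so the system shifts toward the side with more gas moles — to the left.
Adding J (g), a reactant, drives the reaction to the right.
The individual effects push in opposite directions; without quantitative information the net direction cannot be determined.

cannot be determined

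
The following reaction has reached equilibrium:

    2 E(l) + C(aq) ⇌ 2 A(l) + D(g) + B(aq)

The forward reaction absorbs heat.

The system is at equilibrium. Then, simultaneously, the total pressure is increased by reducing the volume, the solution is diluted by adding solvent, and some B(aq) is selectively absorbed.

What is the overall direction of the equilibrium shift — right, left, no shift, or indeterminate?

Gas moles: reactants 0, products 1 (Δn_gas = +1). Compression shifts the system toward the side with fewer moles of gas — to the left.
Dilution scales every aqueous concentration by the same factor. Δn_aq = 1 − 1 = 0, so Q is unchanged — no shift.
Removing B (aq), a product, drives the reaction to the right.
The individual effects push in opposite directions; without quantitative information the net direction cannot be determined.

cannot be determined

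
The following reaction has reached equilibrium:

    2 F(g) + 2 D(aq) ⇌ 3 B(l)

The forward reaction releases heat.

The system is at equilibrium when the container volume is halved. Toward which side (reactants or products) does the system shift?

Gas moles: reactants 2, products 0 (Δn_gas = -2). Compression shifts the system toward the side with fewer moles of gas — to the right.

right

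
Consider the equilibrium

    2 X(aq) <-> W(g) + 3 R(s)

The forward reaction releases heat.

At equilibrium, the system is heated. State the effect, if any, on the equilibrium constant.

decreases

K depends on temperature via the van 't Hoff relation. The forward reaction is exothermic, so raising T decreases K.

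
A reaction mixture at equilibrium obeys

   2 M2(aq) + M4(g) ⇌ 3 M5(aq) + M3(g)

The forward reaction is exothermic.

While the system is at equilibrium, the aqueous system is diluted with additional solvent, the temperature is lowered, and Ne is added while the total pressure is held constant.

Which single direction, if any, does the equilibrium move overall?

Dilution lowers every aqueous concentration by the same factor. Δn_aq = 3 − 2 = +1, so the system shifts toward the side with more dissolved moles — to the right.
The forward reaction is exothermic. Lowering T favours the exothermic direction — shift to the right.
Adding inert gas at constant total pressure expands the volume, scaling every reacting partial pressure by the same factor. Δn_gas = 1 − 1 = 0, so Q is unchanged — no shift.
Only the nonzero effect(s) matter; the net shift is to the right.

right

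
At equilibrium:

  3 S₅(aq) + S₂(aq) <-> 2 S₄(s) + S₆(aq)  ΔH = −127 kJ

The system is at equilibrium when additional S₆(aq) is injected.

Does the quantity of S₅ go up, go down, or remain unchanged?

Adding S₆ (aq), a product, drives the reaction to the left.
The net shift is to the left. S₅ is a reactant, so its amount increases.

increases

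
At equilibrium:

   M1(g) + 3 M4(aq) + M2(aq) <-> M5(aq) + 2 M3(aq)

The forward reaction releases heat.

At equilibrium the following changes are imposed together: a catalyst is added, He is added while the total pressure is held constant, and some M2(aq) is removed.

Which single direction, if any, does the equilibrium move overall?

A catalyst speeds both forward and reverse rates equally; it changes neither Q nor K — no shift from this change.
Adding inert gas at constant total pressure expands the volume and lowers every reacting partial pressure. With Δn_gas = 0 − 1 = -1, Q moves away from K toward the side with fewer gas moles, so the system shifts toward the side with more gas moles — to the left.
Removing M2 (aq), a reactant, drives the reaction to the left.
Only the nonzero effect(s) matter; the net shift is to the left.

left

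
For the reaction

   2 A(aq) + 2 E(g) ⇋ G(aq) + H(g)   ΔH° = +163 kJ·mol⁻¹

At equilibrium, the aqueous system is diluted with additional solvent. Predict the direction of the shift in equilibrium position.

left

Dilution lowers every aqueous concentration by the same factor. Δn_aq = 1 − 2 = -1, so the system shifts toward the side with more dissolved moles — to the left.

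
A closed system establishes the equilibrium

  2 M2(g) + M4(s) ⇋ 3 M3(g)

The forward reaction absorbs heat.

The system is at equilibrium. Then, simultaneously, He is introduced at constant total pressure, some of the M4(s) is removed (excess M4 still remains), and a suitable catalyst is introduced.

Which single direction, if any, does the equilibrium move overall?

right

Adding inert gas at constant total pressure expands the volume and lowers every reacting partial pressure. With Δn_gas = 3 − 2 = +1, Q moves away from K toward the side with fewer gas moles, so the system shifts toward the side with more gas moles — to the right.
M4 is a pure solid; its activity is 1 regardless of amount, so Q is unaffected — no shift from this change.
A catalyst speeds both forward and reverse rates equally; it changes neither Q nor K — no shift from this change.
Only the nonzero effect(s) matter; the net shift is to the right.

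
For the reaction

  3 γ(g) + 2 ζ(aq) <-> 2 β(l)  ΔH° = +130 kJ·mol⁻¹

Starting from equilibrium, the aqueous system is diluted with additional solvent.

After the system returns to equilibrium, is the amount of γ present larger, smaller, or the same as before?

Dilution lowers every aqueous concentration by the same factor. Δn_aq = 0 − 2 = -2, so the system shifts toward the side with more dissolved moles — to the left.
The net shift is to the left. γ is a reactant, so its amount increases.

increases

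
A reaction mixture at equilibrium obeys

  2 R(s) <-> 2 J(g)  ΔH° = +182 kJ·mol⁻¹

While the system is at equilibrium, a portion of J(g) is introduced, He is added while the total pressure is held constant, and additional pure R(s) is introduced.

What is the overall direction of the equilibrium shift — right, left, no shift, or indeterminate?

Adding J (g), a product, drives the reaction to the left.
Adding inert gas at constant total pressure expands the volume and lowers every reacting partial pressure. With Δn_gas = 2 − 0 = +2, Q moves away from K toward the side with fewer gas moles, so the system shifts toward the side with more gas moles — to the right.
R is a pure solid; its activity is 1 regardless of amount, so Q is unaffected — no shift from this change.
The individual effects push in opposite directions; without quantitative information the net direction cannot be determined.

cannot be determined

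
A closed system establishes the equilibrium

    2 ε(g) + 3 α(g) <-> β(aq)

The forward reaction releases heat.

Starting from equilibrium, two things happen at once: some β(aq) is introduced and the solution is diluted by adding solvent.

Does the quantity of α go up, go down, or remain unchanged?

cannot be determined

Adding β (aq), a product, drives the reaction to the left.
Dilution lowers every aqueous concentration by the same factor. Δn_aq = 1 − 0 = +1, so the system shifts toward the side with more dissolved moles — to the right.
The two effects oppose each other, so the net shift — and hence the change in α — cannot be determined from the given information.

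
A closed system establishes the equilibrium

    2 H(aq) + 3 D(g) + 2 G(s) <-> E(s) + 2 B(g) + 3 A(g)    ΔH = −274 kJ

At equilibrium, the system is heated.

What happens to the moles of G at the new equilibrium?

increases

The forward reaction is exothermic. Raising T favours the endothermic direction — shift to the left.
The net shift is to the left. G is a reactant, so its amount increases.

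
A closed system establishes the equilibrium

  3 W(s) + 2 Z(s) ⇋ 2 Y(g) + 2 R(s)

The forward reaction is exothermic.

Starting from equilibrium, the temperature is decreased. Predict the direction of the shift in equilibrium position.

The forward reaction is exothermic. Lowering T favours the exothermic direction — shift to the right.

right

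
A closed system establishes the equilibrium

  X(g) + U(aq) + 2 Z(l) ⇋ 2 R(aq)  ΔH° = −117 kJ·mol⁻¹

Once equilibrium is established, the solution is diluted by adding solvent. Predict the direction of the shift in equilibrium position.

Dilution lowers every aqueous concentration by the same factor. Δn_aq = 2 − 1 = +1, so the system shifts toward the side with more dissolved moles — to the right.

right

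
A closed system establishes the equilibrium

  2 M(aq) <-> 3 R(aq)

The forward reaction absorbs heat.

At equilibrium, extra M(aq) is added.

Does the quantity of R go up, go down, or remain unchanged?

increases

Adding M (aq), a reactant, drives the reaction to the right.
The net shift is to the right. R is a product, so its amount increases.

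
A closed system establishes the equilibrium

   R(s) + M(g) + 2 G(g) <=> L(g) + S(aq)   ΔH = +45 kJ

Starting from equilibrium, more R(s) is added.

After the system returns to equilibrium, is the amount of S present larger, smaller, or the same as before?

R is a pure solid; its activity is 1 regardless of amount, so Q is unaffected — no shift from this change.
No net shift occurs, so the amount of S is unchanged.

unchanged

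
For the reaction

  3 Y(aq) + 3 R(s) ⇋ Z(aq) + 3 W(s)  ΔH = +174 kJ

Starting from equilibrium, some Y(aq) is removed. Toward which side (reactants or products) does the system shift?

left

Removing Y (aq), a reactant, drives the reaction to the left.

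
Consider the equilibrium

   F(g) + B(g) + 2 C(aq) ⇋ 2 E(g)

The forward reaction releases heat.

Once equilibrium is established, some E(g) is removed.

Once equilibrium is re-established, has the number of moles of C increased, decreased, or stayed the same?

Removing E (g), a product, drives the reaction to the right.
The net shift is to the right. C is a reactant, so its amount decreases.

decreases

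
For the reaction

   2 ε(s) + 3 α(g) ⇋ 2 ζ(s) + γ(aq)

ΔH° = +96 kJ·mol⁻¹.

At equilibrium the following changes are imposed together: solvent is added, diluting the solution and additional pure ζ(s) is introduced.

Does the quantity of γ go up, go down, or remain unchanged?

Dilution lowers every aqueous concentration by the same factor. Δn_aq = 1 − 0 = +1, so the system shifts toward the side with more dissolved moles — to the right.
ζ is a pure solid; its activity is 1 regardless of amount, so Q is unaffected — no shift from this change.
The net shift is to the right. γ is a product, so its amount increases.

increases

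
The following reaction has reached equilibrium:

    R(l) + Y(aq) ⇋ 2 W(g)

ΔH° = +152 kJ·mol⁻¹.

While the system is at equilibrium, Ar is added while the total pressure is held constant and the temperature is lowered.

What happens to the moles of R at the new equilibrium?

cannot be determined

Adding inert gas at constant total pressure expands the volume and lowers every reacting partial pressure. With Δn_gas = 2 − 0 = +2, Q moves away from K toward the side with fewer gas moles, so the system shifts toward the side with more gas moles — to the right.
The forward reaction is endothermic. Lowering T favours the exothermic direction — shift to the left.
The two effects oppose each other, so the net shift — and hence the change in R — cannot be determined from the given information.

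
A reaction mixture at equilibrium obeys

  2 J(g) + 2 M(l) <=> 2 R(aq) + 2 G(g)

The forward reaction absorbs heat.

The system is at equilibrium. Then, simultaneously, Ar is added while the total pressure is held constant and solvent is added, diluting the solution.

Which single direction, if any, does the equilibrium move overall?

right

Adding inert gas at constant total pressure expands the volume, scaling every reacting partial pressure by the same factor. Δn_gas = 2 − 2 = 0, so Q is unchanged — no shift.
Dilution lowers every aqueous concentration by the same factor. Δn_aq = 2 − 0 = +2, so the system shifts toward the side with more dissolved moles — to the right.
Only the nonzero effect(s) matter; the net shift is to the right.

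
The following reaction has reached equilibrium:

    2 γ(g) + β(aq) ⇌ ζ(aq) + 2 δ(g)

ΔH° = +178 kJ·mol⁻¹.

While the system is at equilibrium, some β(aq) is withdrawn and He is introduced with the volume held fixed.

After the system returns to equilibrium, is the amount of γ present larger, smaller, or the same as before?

increases

Removing β (aq), a reactant, drives the reaction to the left.
At constant volume, adding an inert gas leaves every reacting species' partial pressure unchanged, so Q is unchanged — no shift from this change.
The net shift is to the left. γ is a reactant, so its amount increases.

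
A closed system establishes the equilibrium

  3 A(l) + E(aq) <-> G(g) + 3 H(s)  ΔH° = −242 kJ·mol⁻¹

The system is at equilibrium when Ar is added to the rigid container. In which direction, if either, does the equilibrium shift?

no shift

At constant volume, adding an inert gas leaves every reacting species' partial pressure unchanged, so Q is unchanged — no shift from this change.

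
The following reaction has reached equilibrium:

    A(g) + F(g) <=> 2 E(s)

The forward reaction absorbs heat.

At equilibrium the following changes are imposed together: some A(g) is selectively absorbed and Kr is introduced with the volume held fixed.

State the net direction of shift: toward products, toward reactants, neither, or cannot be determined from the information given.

left

Removing A (g), a reactant, drives the reaction to the left.
At constant volume, adding an inert gas leaves every reacting species' partial pressure unchanged, so Q is unchanged — no shift from this change.
Only the nonzero effect(s) matter; the net shift is to the left.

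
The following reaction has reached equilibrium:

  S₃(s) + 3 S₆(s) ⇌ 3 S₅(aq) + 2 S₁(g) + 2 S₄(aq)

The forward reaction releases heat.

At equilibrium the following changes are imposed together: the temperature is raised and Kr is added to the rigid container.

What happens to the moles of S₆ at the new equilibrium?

The forward reaction is exothermic. Raising T favours the endothermic direction — shift to the left.
At constant volume, adding an inert gas leaves every reacting species' partial pressure unchanged, so Q is unchanged — no shift from this change.
The net shift is to the left. S₆ is a reactant, so its amount increases.

increases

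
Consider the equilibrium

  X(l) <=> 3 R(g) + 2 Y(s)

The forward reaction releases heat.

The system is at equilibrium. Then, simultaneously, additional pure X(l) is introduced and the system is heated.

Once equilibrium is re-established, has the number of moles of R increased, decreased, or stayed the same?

decreases

X is a pure liquid; its activity is 1 regardless of amount, so Q is unaffected — no shift from this change.
The forward reaction is exothermic. Raising T favours the endothermic direction — shift to the left.
The net shift is to the left. R is a product, so its amount decreases.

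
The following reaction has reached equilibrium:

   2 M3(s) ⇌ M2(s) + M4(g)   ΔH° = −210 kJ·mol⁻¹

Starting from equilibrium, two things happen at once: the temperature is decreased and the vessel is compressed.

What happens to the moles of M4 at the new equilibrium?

cannot be determined

The forward reaction is exothermic. Lowering T favours the exothermic direction — shift to the right.
Gas moles: reactants 0, products 1 (Δn_gas = +1). Compression shifts the system toward the side with fewer moles of gas — to the left.
The two effects oppose each other, so the net shift — and hence the change in M4 — cannot be determined from the given information.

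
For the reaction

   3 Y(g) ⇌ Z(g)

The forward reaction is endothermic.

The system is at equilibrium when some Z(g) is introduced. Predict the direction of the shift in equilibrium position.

Adding Z (g), a product, drives the reaction to the left.

left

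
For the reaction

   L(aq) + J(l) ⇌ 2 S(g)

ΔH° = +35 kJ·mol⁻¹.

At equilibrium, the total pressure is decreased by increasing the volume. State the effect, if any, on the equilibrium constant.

unchanged

The equilibrium constant depends only on temperature. This perturbation may move the position of equilibrium, but since T is unchanged, K itself is unchanged.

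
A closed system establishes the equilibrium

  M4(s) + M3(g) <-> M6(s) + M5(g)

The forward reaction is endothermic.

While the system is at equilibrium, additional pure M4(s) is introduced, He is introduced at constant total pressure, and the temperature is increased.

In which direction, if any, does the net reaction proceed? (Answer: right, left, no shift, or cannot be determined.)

right

M4 is a pure solid; its activity is 1 regardless of amount, so Q is unaffected — no shift from this change.
Adding inert gas at constant total pressure expands the volume, scaling every reacting partial pressure by the same factor. Δn_gas = 1 − 1 = 0, so Q is unchanged — no shift.
The forward reaction is endothermic. Raising T favours the endothermic direction — shift to the right.
Only the nonzero effect(s) matter; the net shift is to the right.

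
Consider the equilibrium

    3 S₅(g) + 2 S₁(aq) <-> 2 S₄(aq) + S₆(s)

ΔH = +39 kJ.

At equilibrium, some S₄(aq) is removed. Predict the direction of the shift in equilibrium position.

right

Removing S₄ (aq), a product, drives the reaction to the right.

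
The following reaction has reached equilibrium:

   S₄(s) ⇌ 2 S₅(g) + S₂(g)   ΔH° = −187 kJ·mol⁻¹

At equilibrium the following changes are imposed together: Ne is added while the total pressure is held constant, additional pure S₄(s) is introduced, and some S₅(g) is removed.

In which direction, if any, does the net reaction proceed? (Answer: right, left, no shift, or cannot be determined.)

Adding inert gas at constant total pressure expands the volume and lowers every reacting partial pressure. With Δn_gas = 3 − 0 = +3, Q moves away from K toward the side with fewer gas moles, so the system shifts toward the side with more gas moles — to the right.
S₄ is a pure solid; its activity is 1 regardless of amount, so Q is unaffected — no shift from this change.
Removing S₅ (g), a product, drives the reaction to the right.
Only the nonzero effect(s) matter; the net shift is to the right.

right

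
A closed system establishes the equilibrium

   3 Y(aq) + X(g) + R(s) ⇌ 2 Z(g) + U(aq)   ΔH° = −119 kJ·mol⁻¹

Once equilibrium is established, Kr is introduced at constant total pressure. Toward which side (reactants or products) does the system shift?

Adding inert gas at constant total pressure expands the volume and lowers every reacting partial pressure. With Δn_gas = 2 − 1 = +1, Q moves away from K toward the side with fewer gas moles, so the system shifts toward the side with more gas moles — to the right.

right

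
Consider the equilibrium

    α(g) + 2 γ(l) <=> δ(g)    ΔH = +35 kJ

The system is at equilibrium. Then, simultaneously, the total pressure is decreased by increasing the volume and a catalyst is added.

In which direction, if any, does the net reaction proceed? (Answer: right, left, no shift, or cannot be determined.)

no shift

Gas moles: reactants 1, products 1. Δn_gas = 0, so a volume change leaves Q equal to K — no shift from this change.
A catalyst speeds both forward and reverse rates equally; it changes neither Q nor K — no shift from this change.
None of the changes alters Q relative to K, so there is no net shift.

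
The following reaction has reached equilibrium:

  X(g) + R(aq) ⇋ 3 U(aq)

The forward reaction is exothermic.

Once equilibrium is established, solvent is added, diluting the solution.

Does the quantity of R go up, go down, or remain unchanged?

Dilution lowers every aqueous concentration by the same factor. Δn_aq = 3 − 1 = +2, so the system shifts toward the side with more dissolved moles — to the right.
The net shift is to the right. R is a reactant, so its amount decreases.

decreases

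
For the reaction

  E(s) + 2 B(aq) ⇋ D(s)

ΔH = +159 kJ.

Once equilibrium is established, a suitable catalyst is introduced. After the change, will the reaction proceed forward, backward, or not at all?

A catalyst speeds both forward and reverse rates equally; it changes neither Q nor K — no shift from this change.

no shift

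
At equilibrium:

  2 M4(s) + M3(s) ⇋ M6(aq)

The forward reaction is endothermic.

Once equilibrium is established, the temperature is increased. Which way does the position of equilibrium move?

The forward reaction is endothermic. Raising T favours the endothermic direction — shift to the right.

right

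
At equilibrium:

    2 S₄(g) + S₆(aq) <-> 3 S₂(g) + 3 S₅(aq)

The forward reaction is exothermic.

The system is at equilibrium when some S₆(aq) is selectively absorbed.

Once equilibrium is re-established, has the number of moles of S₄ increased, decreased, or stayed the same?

Removing S₆ (aq), a reactant, drives the reaction to the left.
The net shift is to the left. S₄ is a reactant, so its amount increases.

increases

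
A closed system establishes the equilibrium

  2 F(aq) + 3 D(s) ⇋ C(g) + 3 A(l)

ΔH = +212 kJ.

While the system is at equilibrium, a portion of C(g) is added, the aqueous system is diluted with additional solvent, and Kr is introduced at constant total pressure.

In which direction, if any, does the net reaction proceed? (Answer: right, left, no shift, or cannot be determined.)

Adding C (g), a product, drives the reaction to the left.
Dilution lowers every aqueous concentration by the same factor. Δn_aq = 0 − 2 = -2, so the system shifts toward the side with more dissolved moles — to the left.
Adding inert gas at constant total pressure expands the volume and lowers every reacting partial pressure. With Δn_gas = 1 − 0 = +1, Q moves away from K toward the side with fewer gas moles, so the system shifts toward the side with more gas moles — to the right.
The individual effects push in opposite directions; without quantitative information the net direction cannot be determined.

cannot be determined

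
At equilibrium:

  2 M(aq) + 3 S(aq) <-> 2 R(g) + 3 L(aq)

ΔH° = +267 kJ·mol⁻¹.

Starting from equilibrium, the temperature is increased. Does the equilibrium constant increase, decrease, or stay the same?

K depends on temperature via the van 't Hoff relation. The forward reaction is endothermic, so raising T increases K.

increases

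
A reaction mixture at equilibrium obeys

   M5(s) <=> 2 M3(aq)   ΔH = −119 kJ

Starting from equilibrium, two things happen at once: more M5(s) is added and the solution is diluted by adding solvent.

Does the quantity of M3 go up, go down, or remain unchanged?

increases

M5 is a pure solid; its activity is 1 regardless of amount, so Q is unaffected — no shift from this change.
Dilution lowers every aqueous concentration by the same factor. Δn_aq = 2 − 0 = +2, so the system shifts toward the side with more dissolved moles — to the right.
The net shift is to the right. M3 is a product, so its amount increases.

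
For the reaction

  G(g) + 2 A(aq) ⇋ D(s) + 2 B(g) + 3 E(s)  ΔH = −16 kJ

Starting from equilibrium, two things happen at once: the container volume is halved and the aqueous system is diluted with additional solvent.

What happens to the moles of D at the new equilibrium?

Gas moles: reactants 1, products 2 (Δn_gas = +1). Compression shifts the system toward the side with fewer moles of gas — to the left.
Dilution lowers every aqueous concentration by the same factor. Δn_aq = 0 − 2 = -2, so the system shifts toward the side with more dissolved moles — to the left.
The net shift is to the left. D is a product, so its amount decreases.

decreases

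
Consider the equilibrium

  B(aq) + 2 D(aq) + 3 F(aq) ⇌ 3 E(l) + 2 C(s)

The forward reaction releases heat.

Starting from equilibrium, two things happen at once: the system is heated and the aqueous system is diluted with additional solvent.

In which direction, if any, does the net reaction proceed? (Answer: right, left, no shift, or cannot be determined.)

left

The forward reaction is exothermic. Raising T favours the endothermic direction — shift to the left.
Dilution lowers every aqueous concentration by the same factor. Δn_aq = 0 − 6 = -6, so the system shifts toward the side with more dissolved moles — to the left.
All effects act in the same direction — net shift to the left.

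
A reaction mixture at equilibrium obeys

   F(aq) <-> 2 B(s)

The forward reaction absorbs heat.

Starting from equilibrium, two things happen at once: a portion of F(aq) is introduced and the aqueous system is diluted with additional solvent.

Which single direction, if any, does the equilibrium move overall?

Adding F (aq), a reactant, drives the reaction to the right.
Dilution lowers every aqueous concentration by the same factor. Δn_aq = 0 − 1 = -1, so the system shifts toward the side with more dissolved moles — to the left.
The individual effects push in opposite directions; without quantitative information the net direction cannot be determined.

cannot be determined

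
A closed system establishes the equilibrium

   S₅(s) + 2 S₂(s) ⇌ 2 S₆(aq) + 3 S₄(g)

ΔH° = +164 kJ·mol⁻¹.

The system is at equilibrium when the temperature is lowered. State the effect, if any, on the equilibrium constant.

K depends on temperature via the van 't Hoff relation. The forward reaction is endothermic, so lowering T decreases K.

decreases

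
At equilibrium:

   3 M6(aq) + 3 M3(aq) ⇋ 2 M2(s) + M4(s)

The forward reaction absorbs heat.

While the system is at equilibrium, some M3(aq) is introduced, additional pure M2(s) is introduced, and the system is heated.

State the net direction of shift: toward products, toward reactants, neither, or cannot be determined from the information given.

Adding M3 (aq), a reactant, drives the reaction to the right.
M2 is a pure solid; its activity is 1 regardless of amount, so Q is unaffected — no shift from this change.
The forward reaction is endothermic. Raising T favours the endothermic direction — shift to the right.
Only the nonzero effect(s) matter; the net shift is to the right.

right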